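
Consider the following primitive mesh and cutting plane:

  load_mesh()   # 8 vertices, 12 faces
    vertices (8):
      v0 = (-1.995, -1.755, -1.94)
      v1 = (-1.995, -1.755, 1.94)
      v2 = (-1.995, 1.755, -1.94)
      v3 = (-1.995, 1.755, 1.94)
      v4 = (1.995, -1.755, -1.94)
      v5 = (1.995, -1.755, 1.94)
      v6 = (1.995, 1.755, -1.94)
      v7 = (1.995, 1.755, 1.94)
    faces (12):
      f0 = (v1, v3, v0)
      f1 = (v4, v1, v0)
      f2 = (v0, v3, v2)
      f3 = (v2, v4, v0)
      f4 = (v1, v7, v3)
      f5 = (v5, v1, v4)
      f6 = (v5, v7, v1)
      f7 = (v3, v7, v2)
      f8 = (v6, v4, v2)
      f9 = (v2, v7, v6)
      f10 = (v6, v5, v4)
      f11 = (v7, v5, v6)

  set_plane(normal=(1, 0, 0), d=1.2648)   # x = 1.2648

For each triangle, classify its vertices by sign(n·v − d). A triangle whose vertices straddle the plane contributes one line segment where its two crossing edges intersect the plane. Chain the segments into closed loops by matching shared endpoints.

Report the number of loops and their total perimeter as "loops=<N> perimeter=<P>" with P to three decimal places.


Straddling triangles (8 of 12):
  (v4,v1,v0) [+--] → (1.2648, -1.755, -1.22993)–(1.2648, -1.755, -1.94)  len=0.7101
  (v2,v4,v0) [-+-] → (1.2648, -1.11264, -1.94)–(1.2648, -1.755, -1.94)  len=0.6424
  (v1,v7,v3) [-+-] → (1.2648, 1.11264, 1.94)–(1.2648, 1.755, 1.94)  len=0.6424
  (v5,v1,v4) [+-+] → (1.2648, -1.755, 1.94)–(1.2648, -1.755, -1.22993)  len=3.1699
  (v5,v7,v1) [++-] → (1.2648, 1.11264, 1.94)–(1.2648, -1.755, 1.94)  len=2.8676
  (v3,v7,v2) [-+-] → (1.2648, 1.755, 1.94)–(1.2648, 1.755, 1.22993)  len=0.7101
  (v6,v4,v2) [++-] → (1.2648, -1.11264, -1.94)–(1.2648, 1.755, -1.94)  len=2.8676
  (v2,v7,v6) [-++] → (1.2648, 1.755, 1.22993)–(1.2648, 1.755, -1.94)  len=3.1699

Chained into 1 loop(s):
  loop 1: 8 segments, perimeter = 14.7800
Total perimeter = 14.780

loops=1 perimeter=14.780


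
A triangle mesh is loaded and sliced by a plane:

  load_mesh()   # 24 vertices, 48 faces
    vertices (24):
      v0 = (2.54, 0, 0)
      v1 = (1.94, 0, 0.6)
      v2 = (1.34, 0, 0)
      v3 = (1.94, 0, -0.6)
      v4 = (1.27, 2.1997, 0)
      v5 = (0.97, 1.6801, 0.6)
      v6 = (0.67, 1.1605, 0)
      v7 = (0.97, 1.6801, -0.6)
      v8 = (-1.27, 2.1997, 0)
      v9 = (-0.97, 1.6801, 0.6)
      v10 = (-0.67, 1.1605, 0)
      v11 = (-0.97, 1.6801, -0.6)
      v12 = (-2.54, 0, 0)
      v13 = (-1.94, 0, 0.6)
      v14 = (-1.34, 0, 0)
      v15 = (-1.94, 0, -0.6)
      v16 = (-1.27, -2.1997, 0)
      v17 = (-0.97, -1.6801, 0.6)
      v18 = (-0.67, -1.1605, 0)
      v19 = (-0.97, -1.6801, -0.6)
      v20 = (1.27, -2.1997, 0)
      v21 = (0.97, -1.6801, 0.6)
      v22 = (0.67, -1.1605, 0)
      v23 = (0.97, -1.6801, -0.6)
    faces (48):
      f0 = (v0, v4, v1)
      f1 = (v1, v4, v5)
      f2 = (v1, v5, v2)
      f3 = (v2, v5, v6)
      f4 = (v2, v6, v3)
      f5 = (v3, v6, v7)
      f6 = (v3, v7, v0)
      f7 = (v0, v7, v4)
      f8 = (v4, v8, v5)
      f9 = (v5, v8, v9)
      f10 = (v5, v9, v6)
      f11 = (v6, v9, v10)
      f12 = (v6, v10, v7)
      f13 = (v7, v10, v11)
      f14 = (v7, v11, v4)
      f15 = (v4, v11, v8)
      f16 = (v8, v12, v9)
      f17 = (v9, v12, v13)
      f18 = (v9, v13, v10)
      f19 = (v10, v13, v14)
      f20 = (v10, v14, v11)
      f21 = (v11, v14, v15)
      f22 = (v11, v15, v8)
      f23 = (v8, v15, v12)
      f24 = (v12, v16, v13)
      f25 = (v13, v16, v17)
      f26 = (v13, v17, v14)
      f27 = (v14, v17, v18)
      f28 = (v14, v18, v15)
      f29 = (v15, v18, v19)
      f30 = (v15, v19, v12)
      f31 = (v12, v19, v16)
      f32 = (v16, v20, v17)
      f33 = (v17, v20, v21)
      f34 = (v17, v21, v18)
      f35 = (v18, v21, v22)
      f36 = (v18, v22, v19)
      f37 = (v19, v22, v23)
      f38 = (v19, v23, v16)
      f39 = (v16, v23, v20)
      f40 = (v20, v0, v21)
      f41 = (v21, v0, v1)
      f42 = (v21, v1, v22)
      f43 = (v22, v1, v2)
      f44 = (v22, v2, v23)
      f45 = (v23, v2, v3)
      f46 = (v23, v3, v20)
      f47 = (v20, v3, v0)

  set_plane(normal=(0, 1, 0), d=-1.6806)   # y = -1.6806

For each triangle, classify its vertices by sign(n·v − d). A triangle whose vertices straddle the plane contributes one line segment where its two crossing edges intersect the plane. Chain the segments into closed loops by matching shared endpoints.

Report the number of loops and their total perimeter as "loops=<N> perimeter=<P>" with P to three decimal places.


loops=1 perimeter=7.272

Straddling triangles (10 of 48):
  (v12,v16,v13) [+-+] → (-1.5697, -1.6806, 0)–(-1.42811, -1.6806, 0.141592)  len=0.2002
  (v13,v16,v17) [+-+] → (-1.42811, -1.6806, 0.141592)–(-0.970289, -1.6806, 0.599423)  len=0.6475
  (v12,v19,v16) [++-] → (-0.970289, -1.6806, -0.599423)–(-1.5697, -1.6806, 0)  len=0.8477
  (v16,v20,v17) [--+] → (-0.967844, -1.6806, 0.599423)–(-0.970289, -1.6806, 0.599423)  len=0.0024
  (v17,v20,v21) [+-+] → (-0.967844, -1.6806, 0.599423)–(0.970289, -1.6806, 0.599423)  len=1.9381
  (v19,v23,v16) [++-] → (0.967844, -1.6806, -0.599423)–(-0.970289, -1.6806, -0.599423)  len=1.9381
  (v16,v23,v20) [-+-] → (0.967844, -1.6806, -0.599423)–(0.970289, -1.6806, -0.599423)  len=0.0024
  (v20,v0,v21) [-++] → (1.5697, -1.6806, 0)–(0.970289, -1.6806, 0.599423)  len=0.8477
  (v23,v3,v20) [++-] → (1.42811, -1.6806, -0.141592)–(0.970289, -1.6806, -0.599423)  len=0.6475
  (v20,v3,v0) [-++] → (1.42811, -1.6806, -0.141592)–(1.5697, -1.6806, 0)  len=0.2002

Chained into 1 loop(s):
  loop 1: 10 segments, perimeter = 7.2720
Total perimeter = 7.272


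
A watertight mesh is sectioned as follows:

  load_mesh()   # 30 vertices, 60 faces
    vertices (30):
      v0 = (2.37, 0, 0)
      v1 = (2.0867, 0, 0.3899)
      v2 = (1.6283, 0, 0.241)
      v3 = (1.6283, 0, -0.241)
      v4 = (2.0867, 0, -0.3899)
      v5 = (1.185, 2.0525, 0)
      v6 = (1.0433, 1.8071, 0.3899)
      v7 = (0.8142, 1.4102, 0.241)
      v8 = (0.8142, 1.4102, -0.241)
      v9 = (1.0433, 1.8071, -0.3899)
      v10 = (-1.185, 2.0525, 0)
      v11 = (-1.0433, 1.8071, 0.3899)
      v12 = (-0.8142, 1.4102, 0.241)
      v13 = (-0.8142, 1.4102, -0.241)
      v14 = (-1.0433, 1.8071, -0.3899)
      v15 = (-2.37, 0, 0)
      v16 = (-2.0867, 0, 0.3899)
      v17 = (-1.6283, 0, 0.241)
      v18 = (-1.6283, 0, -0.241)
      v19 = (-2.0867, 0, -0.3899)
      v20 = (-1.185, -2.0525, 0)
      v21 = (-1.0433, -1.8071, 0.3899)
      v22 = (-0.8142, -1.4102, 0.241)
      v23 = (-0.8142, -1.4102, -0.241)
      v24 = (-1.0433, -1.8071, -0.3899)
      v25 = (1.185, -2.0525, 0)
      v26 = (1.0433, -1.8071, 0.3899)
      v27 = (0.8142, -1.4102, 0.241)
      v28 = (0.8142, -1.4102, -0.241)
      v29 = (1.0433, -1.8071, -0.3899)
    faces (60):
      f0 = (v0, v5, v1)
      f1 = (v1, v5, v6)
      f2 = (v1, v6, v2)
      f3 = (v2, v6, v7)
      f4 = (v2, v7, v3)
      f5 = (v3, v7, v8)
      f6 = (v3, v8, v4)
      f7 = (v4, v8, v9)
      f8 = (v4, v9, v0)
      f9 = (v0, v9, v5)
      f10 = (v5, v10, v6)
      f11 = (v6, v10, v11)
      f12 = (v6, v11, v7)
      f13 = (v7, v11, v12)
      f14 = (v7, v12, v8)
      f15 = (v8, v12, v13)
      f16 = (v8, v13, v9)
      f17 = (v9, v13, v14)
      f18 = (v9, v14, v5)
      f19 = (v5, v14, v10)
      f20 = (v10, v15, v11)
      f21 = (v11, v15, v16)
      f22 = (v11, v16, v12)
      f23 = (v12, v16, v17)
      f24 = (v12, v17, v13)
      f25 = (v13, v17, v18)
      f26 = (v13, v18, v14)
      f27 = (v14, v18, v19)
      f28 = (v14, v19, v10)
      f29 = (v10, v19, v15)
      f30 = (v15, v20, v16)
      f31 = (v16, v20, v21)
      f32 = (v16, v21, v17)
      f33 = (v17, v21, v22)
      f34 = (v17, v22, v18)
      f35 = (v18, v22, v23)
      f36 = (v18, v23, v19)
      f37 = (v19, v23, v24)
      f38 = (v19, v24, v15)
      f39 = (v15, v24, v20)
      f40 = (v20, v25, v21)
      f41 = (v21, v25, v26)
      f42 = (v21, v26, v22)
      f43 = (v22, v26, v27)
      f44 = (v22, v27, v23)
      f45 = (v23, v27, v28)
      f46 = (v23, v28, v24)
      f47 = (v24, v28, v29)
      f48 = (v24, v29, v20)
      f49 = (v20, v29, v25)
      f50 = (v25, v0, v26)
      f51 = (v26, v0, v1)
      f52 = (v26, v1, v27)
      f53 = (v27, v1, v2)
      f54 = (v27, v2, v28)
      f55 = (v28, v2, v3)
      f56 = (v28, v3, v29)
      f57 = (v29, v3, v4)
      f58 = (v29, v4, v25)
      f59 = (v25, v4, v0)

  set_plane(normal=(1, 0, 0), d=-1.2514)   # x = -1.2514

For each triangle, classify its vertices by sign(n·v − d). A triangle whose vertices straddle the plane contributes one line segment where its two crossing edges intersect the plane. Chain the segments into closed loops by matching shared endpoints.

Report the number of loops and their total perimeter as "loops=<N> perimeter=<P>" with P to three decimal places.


loops=2 perimeter=6.702

Straddling triangles (20 of 60):
  (v10,v15,v11) [+-+] → (-1.2514, 1.93749, 0)–(-1.2514, 1.52365, 0.328742)  len=0.5285
  (v11,v15,v16) [+--] → (-1.2514, 1.52365, 0.328742)–(-1.2514, 1.44668, 0.3899)  len=0.0983
  (v11,v16,v12) [+-+] → (-1.2514, 1.44668, 0.3899)–(-1.2514, 0.92569, 0.292158)  len=0.5301
  (v12,v16,v17) [+--] → (-1.2514, 0.92569, 0.292158)–(-1.2514, 0.652874, 0.241)  len=0.2776
  (v12,v17,v13) [+-+] → (-1.2514, 0.652874, 0.241)–(-1.2514, 0.652874, 0.0178508)  len=0.2231
  (v13,v17,v18) [+--] → (-1.2514, 0.652874, 0.0178508)–(-1.2514, 0.652874, -0.241)  len=0.2589
  (v13,v18,v14) [+-+] → (-1.2514, 0.652874, -0.241)–(-1.2514, 1.16427, -0.336932)  len=0.5203
  (v14,v18,v19) [+--] → (-1.2514, 1.16427, -0.336932)–(-1.2514, 1.44668, -0.3899)  len=0.2873
  (v14,v19,v10) [+-+] → (-1.2514, 1.44668, -0.3899)–(-1.2514, 1.90136, -0.0287117)  len=0.5807
  (v10,v19,v15) [+--] → (-1.2514, 1.90136, -0.0287117)–(-1.2514, 1.93749, 0)  len=0.0462
  (v15,v20,v16) [-+-] → (-1.2514, -1.93749, 0)–(-1.2514, -1.90136, 0.0287117)  len=0.0462
  (v16,v20,v21) [-++] → (-1.2514, -1.90136, 0.0287117)–(-1.2514, -1.44668, 0.3899)  len=0.5807
  (v16,v21,v17) [-+-] → (-1.2514, -1.44668, 0.3899)–(-1.2514, -1.16427, 0.336932)  len=0.2873
  (v17,v21,v22) [-++] → (-1.2514, -1.16427, 0.336932)–(-1.2514, -0.652874, 0.241)  len=0.5203
  (v17,v22,v18) [-+-] → (-1.2514, -0.652874, 0.241)–(-1.2514, -0.652874, -0.0178508)  len=0.2589
  (v18,v22,v23) [-++] → (-1.2514, -0.652874, -0.0178508)–(-1.2514, -0.652874, -0.241)  len=0.2231
  (v18,v23,v19) [-+-] → (-1.2514, -0.652874, -0.241)–(-1.2514, -0.92569, -0.292158)  len=0.2776
  (v19,v23,v24) [-++] → (-1.2514, -0.92569, -0.292158)–(-1.2514, -1.44668, -0.3899)  len=0.5301
  (v19,v24,v15) [-+-] → (-1.2514, -1.44668, -0.3899)–(-1.2514, -1.52365, -0.328742)  len=0.0983
  (v15,v24,v20) [-++] → (-1.2514, -1.52365, -0.328742)–(-1.2514, -1.93749, 0)  len=0.5285

Chained into 2 loop(s):
  loop 1: 10 segments, perimeter = 3.3510
  loop 2: 10 segments, perimeter = 3.3510
Total perimeter = 6.702


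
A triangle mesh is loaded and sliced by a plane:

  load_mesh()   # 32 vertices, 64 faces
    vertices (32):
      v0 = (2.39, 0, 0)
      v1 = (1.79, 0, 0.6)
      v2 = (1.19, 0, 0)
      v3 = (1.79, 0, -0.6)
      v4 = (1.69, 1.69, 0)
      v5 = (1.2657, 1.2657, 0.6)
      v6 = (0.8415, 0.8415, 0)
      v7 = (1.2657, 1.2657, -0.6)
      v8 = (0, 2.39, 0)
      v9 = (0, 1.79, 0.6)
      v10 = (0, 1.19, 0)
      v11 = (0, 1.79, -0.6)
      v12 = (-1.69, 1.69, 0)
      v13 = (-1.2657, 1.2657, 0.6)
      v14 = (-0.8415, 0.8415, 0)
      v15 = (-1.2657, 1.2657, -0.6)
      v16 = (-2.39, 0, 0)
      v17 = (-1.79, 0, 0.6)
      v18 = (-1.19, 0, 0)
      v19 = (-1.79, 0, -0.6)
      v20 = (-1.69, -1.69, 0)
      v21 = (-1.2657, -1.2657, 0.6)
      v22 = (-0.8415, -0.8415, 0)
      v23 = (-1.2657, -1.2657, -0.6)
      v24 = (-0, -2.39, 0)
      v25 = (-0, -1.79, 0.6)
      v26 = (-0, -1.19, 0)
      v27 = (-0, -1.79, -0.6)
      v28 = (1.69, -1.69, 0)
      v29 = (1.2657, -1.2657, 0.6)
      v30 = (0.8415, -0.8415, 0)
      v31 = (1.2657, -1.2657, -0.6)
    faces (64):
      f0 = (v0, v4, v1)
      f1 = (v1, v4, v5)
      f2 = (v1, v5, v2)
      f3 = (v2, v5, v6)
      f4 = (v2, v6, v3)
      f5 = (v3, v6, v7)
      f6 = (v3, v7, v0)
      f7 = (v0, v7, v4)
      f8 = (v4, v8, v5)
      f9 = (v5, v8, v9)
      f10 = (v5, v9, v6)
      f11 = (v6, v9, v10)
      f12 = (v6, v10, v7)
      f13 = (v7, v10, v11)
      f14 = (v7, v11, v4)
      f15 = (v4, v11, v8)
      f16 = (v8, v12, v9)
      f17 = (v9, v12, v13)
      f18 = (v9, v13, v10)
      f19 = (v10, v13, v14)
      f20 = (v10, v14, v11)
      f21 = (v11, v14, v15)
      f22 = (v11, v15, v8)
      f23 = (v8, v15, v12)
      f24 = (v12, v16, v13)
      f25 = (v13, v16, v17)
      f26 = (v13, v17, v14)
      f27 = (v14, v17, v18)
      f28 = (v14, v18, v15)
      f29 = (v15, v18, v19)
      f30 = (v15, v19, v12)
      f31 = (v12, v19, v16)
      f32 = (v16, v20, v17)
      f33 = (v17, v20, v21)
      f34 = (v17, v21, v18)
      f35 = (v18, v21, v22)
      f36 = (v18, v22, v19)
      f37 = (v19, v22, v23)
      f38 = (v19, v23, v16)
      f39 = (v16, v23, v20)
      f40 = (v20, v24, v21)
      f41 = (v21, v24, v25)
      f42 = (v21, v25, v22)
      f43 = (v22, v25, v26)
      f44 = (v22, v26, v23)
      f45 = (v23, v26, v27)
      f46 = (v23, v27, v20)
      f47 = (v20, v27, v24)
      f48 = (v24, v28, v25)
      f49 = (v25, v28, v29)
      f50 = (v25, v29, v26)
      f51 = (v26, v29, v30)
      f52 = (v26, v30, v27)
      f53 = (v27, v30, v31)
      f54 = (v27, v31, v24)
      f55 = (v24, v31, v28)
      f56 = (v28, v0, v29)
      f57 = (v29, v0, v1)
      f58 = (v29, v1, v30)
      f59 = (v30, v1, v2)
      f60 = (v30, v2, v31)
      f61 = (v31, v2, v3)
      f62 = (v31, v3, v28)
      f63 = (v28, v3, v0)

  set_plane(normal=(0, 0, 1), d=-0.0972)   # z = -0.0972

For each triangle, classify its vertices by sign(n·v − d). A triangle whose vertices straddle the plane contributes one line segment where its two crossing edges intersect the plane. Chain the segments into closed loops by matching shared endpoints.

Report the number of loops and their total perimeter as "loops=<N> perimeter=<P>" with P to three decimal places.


Straddling triangles (32 of 64):
  (v2,v6,v3) [++-] → (0.995157, 0.705177, -0.0972)–(1.2872, 0, -0.0972)  len=0.7633
  (v3,v6,v7) [-+-] → (0.995157, 0.705177, -0.0972)–(0.91022, 0.91022, -0.0972)  len=0.2219
  (v3,v7,v0) [--+] → (2.20786, 0.205043, -0.0972)–(2.2928, 0, -0.0972)  len=0.2219
  (v0,v7,v4) [+-+] → (2.20786, 0.205043, -0.0972)–(1.62126, 1.62126, -0.0972)  len=1.5329
  (v6,v10,v7) [++-] → (0.205043, 1.20226, -0.0972)–(0.91022, 0.91022, -0.0972)  len=0.7633
  (v7,v10,v11) [-+-] → (0.205043, 1.20226, -0.0972)–(0, 1.2872, -0.0972)  len=0.2219
  (v7,v11,v4) [--+] → (1.41622, 1.7062, -0.0972)–(1.62126, 1.62126, -0.0972)  len=0.2219
  (v4,v11,v8) [+-+] → (1.41622, 1.7062, -0.0972)–(0, 2.2928, -0.0972)  len=1.5329
  (v10,v14,v11) [++-] → (-0.705177, 0.995157, -0.0972)–(0, 1.2872, -0.0972)  len=0.7633
  (v11,v14,v15) [-+-] → (-0.705177, 0.995157, -0.0972)–(-0.91022, 0.91022, -0.0972)  len=0.2219
  (v11,v15,v8) [--+] → (-0.205043, 2.20786, -0.0972)–(0, 2.2928, -0.0972)  len=0.2219
  (v8,v15,v12) [+-+] → (-0.205043, 2.20786, -0.0972)–(-1.62126, 1.62126, -0.0972)  len=1.5329
  (v14,v18,v15) [++-] → (-1.20226, 0.205043, -0.0972)–(-0.91022, 0.91022, -0.0972)  len=0.7633
  (v15,v18,v19) [-+-] → (-1.20226, 0.205043, -0.0972)–(-1.2872, 0, -0.0972)  len=0.2219
  (v15,v19,v12) [--+] → (-1.7062, 1.41622, -0.0972)–(-1.62126, 1.62126, -0.0972)  len=0.2219
  (v12,v19,v16) [+-+] → (-1.7062, 1.41622, -0.0972)–(-2.2928, 0, -0.0972)  len=1.5329
  (v18,v22,v19) [++-] → (-0.995157, -0.705177, -0.0972)–(-1.2872, 0, -0.0972)  len=0.7633
  (v19,v22,v23) [-+-] → (-0.995157, -0.705177, -0.0972)–(-0.91022, -0.91022, -0.0972)  len=0.2219
  (v19,v23,v16) [--+] → (-2.20786, -0.205043, -0.0972)–(-2.2928, 0, -0.0972)  len=0.2219
  (v16,v23,v20) [+-+] → (-2.20786, -0.205043, -0.0972)–(-1.62126, -1.62126, -0.0972)  len=1.5329
  (v22,v26,v23) [++-] → (-0.205043, -1.20226, -0.0972)–(-0.91022, -0.91022, -0.0972)  len=0.7633
  (v23,v26,v27) [-+-] → (-0.205043, -1.20226, -0.0972)–(0, -1.2872, -0.0972)  len=0.2219
  (v23,v27,v20) [--+] → (-1.41622, -1.7062, -0.0972)–(-1.62126, -1.62126, -0.0972)  len=0.2219
  (v20,v27,v24) [+-+] → (-1.41622, -1.7062, -0.0972)–(0, -2.2928, -0.0972)  len=1.5329
  (v26,v30,v27) [++-] → (0.705177, -0.995157, -0.0972)–(0, -1.2872, -0.0972)  len=0.7633
  (v27,v30,v31) [-+-] → (0.705177, -0.995157, -0.0972)–(0.91022, -0.91022, -0.0972)  len=0.2219
  (v27,v31,v24) [--+] → (0.205043, -2.20786, -0.0972)–(0, -2.2928, -0.0972)  len=0.2219
  (v24,v31,v28) [+-+] → (0.205043, -2.20786, -0.0972)–(1.62126, -1.62126, -0.0972)  len=1.5329
  (v30,v2,v31) [++-] → (1.20226, -0.205043, -0.0972)–(0.91022, -0.91022, -0.0972)  len=0.7633
  (v31,v2,v3) [-+-] → (1.20226, -0.205043, -0.0972)–(1.2872, 0, -0.0972)  len=0.2219
  (v31,v3,v28) [--+] → (1.7062, -1.41622, -0.0972)–(1.62126, -1.62126, -0.0972)  len=0.2219
  (v28,v3,v0) [+-+] → (1.7062, -1.41622, -0.0972)–(2.2928, 0, -0.0972)  len=1.5329

Chained into 2 loop(s):
  loop 1: 16 segments, perimeter = 7.8816
  loop 2: 16 segments, perimeter = 14.0387
Total perimeter = 21.920

loops=2 perimeter=21.920


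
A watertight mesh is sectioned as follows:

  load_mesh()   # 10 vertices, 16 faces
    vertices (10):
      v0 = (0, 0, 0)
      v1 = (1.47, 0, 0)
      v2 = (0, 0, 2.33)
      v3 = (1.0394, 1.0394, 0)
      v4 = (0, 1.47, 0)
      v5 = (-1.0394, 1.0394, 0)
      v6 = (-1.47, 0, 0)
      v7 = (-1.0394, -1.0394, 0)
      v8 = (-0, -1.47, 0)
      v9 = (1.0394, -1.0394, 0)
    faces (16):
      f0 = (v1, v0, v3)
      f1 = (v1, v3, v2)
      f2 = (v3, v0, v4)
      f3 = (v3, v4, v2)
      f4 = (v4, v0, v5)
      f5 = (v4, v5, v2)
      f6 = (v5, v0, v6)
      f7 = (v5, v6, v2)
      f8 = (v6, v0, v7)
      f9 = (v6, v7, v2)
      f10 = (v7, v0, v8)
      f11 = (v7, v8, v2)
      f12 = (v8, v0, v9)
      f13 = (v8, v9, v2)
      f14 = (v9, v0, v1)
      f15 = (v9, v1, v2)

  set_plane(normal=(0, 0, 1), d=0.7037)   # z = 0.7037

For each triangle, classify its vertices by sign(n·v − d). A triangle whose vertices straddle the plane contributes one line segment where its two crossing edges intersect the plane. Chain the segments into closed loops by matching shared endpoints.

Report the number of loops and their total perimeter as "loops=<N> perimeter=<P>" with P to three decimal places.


Straddling triangles (8 of 16):
  (v1,v3,v2) [--+] → (0.725483, 0.725483, 0.7037)–(1.02603, 0, 0.7037)  len=0.7853
  (v3,v4,v2) [--+] → (0, 1.02603, 0.7037)–(0.725483, 0.725483, 0.7037)  len=0.7853
  (v4,v5,v2) [--+] → (-0.725483, 0.725483, 0.7037)–(0, 1.02603, 0.7037)  len=0.7853
  (v5,v6,v2) [--+] → (-1.02603, 0, 0.7037)–(-0.725483, 0.725483, 0.7037)  len=0.7853
  (v6,v7,v2) [--+] → (-0.725483, -0.725483, 0.7037)–(-1.02603, 0, 0.7037)  len=0.7853
  (v7,v8,v2) [--+] → (0, -1.02603, 0.7037)–(-0.725483, -0.725483, 0.7037)  len=0.7853
  (v8,v9,v2) [--+] → (0.725483, -0.725483, 0.7037)–(0, -1.02603, 0.7037)  len=0.7853
  (v9,v1,v2) [--+] → (1.02603, 0, 0.7037)–(0.725483, -0.725483, 0.7037)  len=0.7853

Chained into 1 loop(s):
  loop 1: 8 segments, perimeter = 6.2822
Total perimeter = 6.282

loops=1 perimeter=6.282


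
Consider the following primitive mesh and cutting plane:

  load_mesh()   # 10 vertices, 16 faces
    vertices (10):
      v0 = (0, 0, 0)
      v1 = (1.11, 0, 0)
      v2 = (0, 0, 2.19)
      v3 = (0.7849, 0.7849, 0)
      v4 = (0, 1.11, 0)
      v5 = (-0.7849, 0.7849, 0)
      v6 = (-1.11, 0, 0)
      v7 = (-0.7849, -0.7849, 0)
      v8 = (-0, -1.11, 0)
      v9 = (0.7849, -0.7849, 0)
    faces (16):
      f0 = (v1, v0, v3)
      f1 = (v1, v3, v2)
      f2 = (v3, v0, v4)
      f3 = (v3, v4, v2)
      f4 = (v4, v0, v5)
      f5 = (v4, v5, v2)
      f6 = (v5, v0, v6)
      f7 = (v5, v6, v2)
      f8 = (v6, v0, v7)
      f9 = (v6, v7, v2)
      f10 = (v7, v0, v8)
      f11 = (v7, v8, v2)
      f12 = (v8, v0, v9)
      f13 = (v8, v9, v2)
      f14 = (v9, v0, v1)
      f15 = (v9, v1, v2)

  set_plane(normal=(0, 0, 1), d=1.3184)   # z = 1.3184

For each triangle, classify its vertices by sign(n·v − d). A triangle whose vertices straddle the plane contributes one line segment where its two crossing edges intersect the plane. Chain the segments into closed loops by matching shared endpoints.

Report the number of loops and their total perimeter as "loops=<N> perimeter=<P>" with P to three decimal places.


Straddling triangles (8 of 16):
  (v1,v3,v2) [--+] → (0.312383, 0.312383, 1.3184)–(0.44177, 0, 1.3184)  len=0.3381
  (v3,v4,v2) [--+] → (0, 0.44177, 1.3184)–(0.312383, 0.312383, 1.3184)  len=0.3381
  (v4,v5,v2) [--+] → (-0.312383, 0.312383, 1.3184)–(0, 0.44177, 1.3184)  len=0.3381
  (v5,v6,v2) [--+] → (-0.44177, 0, 1.3184)–(-0.312383, 0.312383, 1.3184)  len=0.3381
  (v6,v7,v2) [--+] → (-0.312383, -0.312383, 1.3184)–(-0.44177, 0, 1.3184)  len=0.3381
  (v7,v8,v2) [--+] → (0, -0.44177, 1.3184)–(-0.312383, -0.312383, 1.3184)  len=0.3381
  (v8,v9,v2) [--+] → (0.312383, -0.312383, 1.3184)–(0, -0.44177, 1.3184)  len=0.3381
  (v9,v1,v2) [--+] → (0.44177, 0, 1.3184)–(0.312383, -0.312383, 1.3184)  len=0.3381

Chained into 1 loop(s):
  loop 1: 8 segments, perimeter = 2.7049
Total perimeter = 2.705

loops=1 perimeter=2.705


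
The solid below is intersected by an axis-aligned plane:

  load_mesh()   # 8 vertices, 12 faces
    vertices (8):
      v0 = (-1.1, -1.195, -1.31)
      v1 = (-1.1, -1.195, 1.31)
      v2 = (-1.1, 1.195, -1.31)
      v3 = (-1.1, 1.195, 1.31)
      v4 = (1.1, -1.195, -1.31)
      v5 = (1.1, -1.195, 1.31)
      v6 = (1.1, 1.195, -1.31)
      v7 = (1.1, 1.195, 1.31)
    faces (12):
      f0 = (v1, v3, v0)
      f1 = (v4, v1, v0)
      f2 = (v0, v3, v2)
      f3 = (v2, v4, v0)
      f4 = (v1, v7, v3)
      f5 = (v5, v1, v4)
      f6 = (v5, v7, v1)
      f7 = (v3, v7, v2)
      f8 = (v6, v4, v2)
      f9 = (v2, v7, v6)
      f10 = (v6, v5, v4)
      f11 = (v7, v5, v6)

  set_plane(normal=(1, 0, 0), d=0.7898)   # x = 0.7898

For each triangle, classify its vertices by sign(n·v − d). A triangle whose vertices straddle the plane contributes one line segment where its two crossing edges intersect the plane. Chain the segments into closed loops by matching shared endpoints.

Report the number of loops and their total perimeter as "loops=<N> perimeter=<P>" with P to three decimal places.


loops=1 perimeter=10.020

Straddling triangles (8 of 12):
  (v4,v1,v0) [+--] → (0.7898, -1.195, -0.94058)–(0.7898, -1.195, -1.31)  len=0.3694
  (v2,v4,v0) [-+-] → (0.7898, -0.85801, -1.31)–(0.7898, -1.195, -1.31)  len=0.3370
  (v1,v7,v3) [-+-] → (0.7898, 0.85801, 1.31)–(0.7898, 1.195, 1.31)  len=0.3370
  (v5,v1,v4) [+-+] → (0.7898, -1.195, 1.31)–(0.7898, -1.195, -0.94058)  len=2.2506
  (v5,v7,v1) [++-] → (0.7898, 0.85801, 1.31)–(0.7898, -1.195, 1.31)  len=2.0530
  (v3,v7,v2) [-+-] → (0.7898, 1.195, 1.31)–(0.7898, 1.195, 0.94058)  len=0.3694
  (v6,v4,v2) [++-] → (0.7898, -0.85801, -1.31)–(0.7898, 1.195, -1.31)  len=2.0530
  (v2,v7,v6) [-++] → (0.7898, 1.195, 0.94058)–(0.7898, 1.195, -1.31)  len=2.2506

Chained into 1 loop(s):
  loop 1: 8 segments, perimeter = 10.0200
Total perimeter = 10.020


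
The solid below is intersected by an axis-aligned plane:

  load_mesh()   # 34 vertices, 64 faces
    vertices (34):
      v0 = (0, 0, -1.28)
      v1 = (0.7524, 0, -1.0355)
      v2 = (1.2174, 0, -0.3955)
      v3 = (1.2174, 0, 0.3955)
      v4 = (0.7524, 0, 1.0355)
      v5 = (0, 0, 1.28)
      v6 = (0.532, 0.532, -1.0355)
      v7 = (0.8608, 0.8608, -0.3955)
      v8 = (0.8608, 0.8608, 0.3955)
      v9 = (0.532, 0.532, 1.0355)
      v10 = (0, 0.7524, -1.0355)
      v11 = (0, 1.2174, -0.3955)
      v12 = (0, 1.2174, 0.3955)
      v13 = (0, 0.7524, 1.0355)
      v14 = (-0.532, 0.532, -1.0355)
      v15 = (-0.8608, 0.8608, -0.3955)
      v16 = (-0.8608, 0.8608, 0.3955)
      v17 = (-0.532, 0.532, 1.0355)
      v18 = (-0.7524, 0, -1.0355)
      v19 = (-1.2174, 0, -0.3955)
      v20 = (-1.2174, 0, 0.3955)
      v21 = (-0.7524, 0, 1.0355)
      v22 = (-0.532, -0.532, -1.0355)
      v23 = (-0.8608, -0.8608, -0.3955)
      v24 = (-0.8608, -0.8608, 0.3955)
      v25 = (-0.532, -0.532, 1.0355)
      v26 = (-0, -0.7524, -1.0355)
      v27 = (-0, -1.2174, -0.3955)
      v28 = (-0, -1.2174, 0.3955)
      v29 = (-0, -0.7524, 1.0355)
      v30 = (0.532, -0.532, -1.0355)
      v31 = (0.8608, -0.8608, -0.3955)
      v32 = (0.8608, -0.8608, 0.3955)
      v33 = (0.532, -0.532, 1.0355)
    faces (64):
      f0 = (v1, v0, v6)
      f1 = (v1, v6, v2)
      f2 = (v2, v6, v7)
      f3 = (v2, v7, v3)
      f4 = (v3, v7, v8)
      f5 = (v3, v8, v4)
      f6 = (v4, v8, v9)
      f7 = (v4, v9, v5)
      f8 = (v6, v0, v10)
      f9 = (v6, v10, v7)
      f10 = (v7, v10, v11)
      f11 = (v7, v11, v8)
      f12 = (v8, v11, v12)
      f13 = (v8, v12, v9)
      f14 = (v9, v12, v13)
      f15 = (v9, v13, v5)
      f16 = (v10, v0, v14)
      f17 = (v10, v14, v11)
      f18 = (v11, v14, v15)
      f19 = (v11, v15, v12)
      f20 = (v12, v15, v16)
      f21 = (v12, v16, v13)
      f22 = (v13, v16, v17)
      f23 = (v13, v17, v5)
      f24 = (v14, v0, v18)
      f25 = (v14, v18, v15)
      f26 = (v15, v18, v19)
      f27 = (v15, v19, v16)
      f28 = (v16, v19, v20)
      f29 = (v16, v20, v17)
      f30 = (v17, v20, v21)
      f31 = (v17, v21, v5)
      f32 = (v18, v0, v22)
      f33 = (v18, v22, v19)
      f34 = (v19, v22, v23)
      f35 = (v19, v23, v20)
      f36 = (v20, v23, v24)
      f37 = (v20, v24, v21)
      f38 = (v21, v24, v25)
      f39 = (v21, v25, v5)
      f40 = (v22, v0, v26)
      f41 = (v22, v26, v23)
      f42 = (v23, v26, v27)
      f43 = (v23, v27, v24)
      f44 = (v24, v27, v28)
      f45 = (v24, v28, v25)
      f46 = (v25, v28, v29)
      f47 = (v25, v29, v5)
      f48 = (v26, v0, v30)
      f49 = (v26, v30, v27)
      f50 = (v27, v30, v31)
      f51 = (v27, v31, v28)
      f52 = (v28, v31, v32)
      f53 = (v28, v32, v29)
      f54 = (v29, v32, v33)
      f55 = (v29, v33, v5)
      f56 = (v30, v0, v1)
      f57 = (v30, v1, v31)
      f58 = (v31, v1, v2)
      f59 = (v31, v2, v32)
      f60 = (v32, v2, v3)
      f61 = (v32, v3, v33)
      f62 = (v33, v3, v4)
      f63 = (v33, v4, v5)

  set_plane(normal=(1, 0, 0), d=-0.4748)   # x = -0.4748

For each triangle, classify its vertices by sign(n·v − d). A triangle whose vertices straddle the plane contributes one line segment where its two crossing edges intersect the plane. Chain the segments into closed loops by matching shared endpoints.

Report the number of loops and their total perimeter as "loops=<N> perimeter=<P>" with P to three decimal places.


Straddling triangles (20 of 64):
  (v10,v0,v14) [++-] → (-0.4748, 0.4748, -1.06179)–(-0.4748, 0.555697, -1.0355)  len=0.0851
  (v10,v14,v11) [+-+] → (-0.4748, 0.555697, -1.0355)–(-0.4748, 0.605693, -0.966688)  len=0.0851
  (v11,v14,v15) [+--] → (-0.4748, 0.605693, -0.966688)–(-0.4748, 1.02071, -0.3955)  len=0.7060
  (v11,v15,v12) [+-+] → (-0.4748, 1.02071, -0.3955)–(-0.4748, 1.02071, -0.0407997)  len=0.3547
  (v12,v15,v16) [+--] → (-0.4748, 1.02071, -0.0407997)–(-0.4748, 1.02071, 0.3955)  len=0.4363
  (v12,v16,v13) [+-+] → (-0.4748, 1.02071, 0.3955)–(-0.4748, 0.812191, 0.682489)  len=0.3547
  (v13,v16,v17) [+--] → (-0.4748, 0.812191, 0.682489)–(-0.4748, 0.555697, 1.0355)  len=0.4364
  (v13,v17,v5) [+-+] → (-0.4748, 0.555697, 1.0355)–(-0.4748, 0.4748, 1.06179)  len=0.0851
  (v14,v0,v18) [-+-] → (-0.4748, 0.4748, -1.06179)–(-0.4748, 0, -1.12571)  len=0.4791
  (v17,v21,v5) [--+] → (-0.4748, 0, 1.12571)–(-0.4748, 0.4748, 1.06179)  len=0.4791
  (v18,v0,v22) [-+-] → (-0.4748, 0, -1.12571)–(-0.4748, -0.4748, -1.06179)  len=0.4791
  (v21,v25,v5) [--+] → (-0.4748, -0.4748, 1.06179)–(-0.4748, 0, 1.12571)  len=0.4791
  (v22,v0,v26) [-++] → (-0.4748, -0.4748, -1.06179)–(-0.4748, -0.555697, -1.0355)  len=0.0851
  (v22,v26,v23) [-+-] → (-0.4748, -0.555697, -1.0355)–(-0.4748, -0.812191, -0.682489)  len=0.4364
  (v23,v26,v27) [-++] → (-0.4748, -0.812191, -0.682489)–(-0.4748, -1.02071, -0.3955)  len=0.3547
  (v23,v27,v24) [-+-] → (-0.4748, -1.02071, -0.3955)–(-0.4748, -1.02071, 0.0407997)  len=0.4363
  (v24,v27,v28) [-++] → (-0.4748, -1.02071, 0.0407997)–(-0.4748, -1.02071, 0.3955)  len=0.3547
  (v24,v28,v25) [-+-] → (-0.4748, -1.02071, 0.3955)–(-0.4748, -0.605693, 0.966688)  len=0.7060
  (v25,v28,v29) [-++] → (-0.4748, -0.605693, 0.966688)–(-0.4748, -0.555697, 1.0355)  len=0.0851
  (v25,v29,v5) [-++] → (-0.4748, -0.555697, 1.0355)–(-0.4748, -0.4748, 1.06179)  len=0.0851

Chained into 1 loop(s):
  loop 1: 20 segments, perimeter = 7.0030
Total perimeter = 7.003

loops=1 perimeter=7.003


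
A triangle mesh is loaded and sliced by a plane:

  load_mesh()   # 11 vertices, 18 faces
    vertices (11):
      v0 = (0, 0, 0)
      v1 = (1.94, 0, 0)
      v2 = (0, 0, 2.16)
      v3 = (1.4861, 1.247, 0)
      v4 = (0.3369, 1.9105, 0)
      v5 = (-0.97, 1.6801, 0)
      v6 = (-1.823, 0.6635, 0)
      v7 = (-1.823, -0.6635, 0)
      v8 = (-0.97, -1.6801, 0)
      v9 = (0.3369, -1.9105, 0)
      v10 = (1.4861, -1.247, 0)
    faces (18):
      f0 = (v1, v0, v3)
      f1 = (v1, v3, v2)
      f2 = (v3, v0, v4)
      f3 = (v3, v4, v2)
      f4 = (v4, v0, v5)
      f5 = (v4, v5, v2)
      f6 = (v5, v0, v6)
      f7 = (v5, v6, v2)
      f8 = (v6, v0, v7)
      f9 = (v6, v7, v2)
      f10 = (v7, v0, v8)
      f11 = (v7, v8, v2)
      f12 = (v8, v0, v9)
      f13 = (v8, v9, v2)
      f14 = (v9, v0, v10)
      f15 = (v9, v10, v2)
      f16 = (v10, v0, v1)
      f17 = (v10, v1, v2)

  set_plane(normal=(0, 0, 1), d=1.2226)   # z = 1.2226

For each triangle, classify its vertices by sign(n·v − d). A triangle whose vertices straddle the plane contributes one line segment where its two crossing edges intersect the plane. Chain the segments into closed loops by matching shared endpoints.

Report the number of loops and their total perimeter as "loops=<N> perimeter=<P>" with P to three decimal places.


loops=1 perimeter=5.183

Straddling triangles (9 of 18):
  (v1,v3,v2) [--+] → (0.64494, 0.541175, 1.2226)–(0.841924, 0, 1.2226)  len=0.5759
  (v3,v4,v2) [--+] → (0.146208, 0.829122, 1.2226)–(0.64494, 0.541175, 1.2226)  len=0.5759
  (v4,v5,v2) [--+] → (-0.420962, 0.729132, 1.2226)–(0.146208, 0.829122, 1.2226)  len=0.5759
  (v5,v6,v2) [--+] → (-0.791148, 0.287947, 1.2226)–(-0.420962, 0.729132, 1.2226)  len=0.5759
  (v6,v7,v2) [--+] → (-0.791148, -0.287947, 1.2226)–(-0.791148, 0.287947, 1.2226)  len=0.5759
  (v7,v8,v2) [--+] → (-0.420962, -0.729132, 1.2226)–(-0.791148, -0.287947, 1.2226)  len=0.5759
  (v8,v9,v2) [--+] → (0.146208, -0.829122, 1.2226)–(-0.420962, -0.729132, 1.2226)  len=0.5759
  (v9,v10,v2) [--+] → (0.64494, -0.541175, 1.2226)–(0.146208, -0.829122, 1.2226)  len=0.5759
  (v10,v1,v2) [--+] → (0.841924, 0, 1.2226)–(0.64494, -0.541175, 1.2226)  len=0.5759

Chained into 1 loop(s):
  loop 1: 9 segments, perimeter = 5.1832
Total perimeter = 5.183


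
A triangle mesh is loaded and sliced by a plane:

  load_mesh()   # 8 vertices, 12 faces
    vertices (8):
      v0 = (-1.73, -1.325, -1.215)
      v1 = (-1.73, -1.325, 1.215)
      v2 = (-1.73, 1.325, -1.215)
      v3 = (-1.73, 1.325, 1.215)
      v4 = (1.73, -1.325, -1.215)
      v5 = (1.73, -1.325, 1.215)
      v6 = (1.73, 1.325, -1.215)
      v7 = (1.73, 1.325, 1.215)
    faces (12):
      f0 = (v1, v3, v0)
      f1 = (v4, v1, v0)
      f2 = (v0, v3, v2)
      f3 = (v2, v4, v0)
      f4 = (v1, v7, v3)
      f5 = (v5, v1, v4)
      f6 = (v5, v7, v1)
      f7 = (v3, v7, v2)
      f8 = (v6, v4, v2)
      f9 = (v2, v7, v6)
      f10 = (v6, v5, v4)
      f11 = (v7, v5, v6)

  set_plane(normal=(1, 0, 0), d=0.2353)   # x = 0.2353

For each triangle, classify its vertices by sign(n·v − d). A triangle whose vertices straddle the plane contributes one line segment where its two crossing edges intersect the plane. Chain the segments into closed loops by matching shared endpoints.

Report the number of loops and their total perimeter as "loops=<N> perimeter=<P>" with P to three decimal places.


Straddling triangles (8 of 12):
  (v4,v1,v0) [+--] → (0.2353, -1.325, -0.165254)–(0.2353, -1.325, -1.215)  len=1.0497
  (v2,v4,v0) [-+-] → (0.2353, -0.180215, -1.215)–(0.2353, -1.325, -1.215)  len=1.1448
  (v1,v7,v3) [-+-] → (0.2353, 0.180215, 1.215)–(0.2353, 1.325, 1.215)  len=1.1448
  (v5,v1,v4) [+-+] → (0.2353, -1.325, 1.215)–(0.2353, -1.325, -0.165254)  len=1.3803
  (v5,v7,v1) [++-] → (0.2353, 0.180215, 1.215)–(0.2353, -1.325, 1.215)  len=1.5052
  (v3,v7,v2) [-+-] → (0.2353, 1.325, 1.215)–(0.2353, 1.325, 0.165254)  len=1.0497
  (v6,v4,v2) [++-] → (0.2353, -0.180215, -1.215)–(0.2353, 1.325, -1.215)  len=1.5052
  (v2,v7,v6) [-++] → (0.2353, 1.325, 0.165254)–(0.2353, 1.325, -1.215)  len=1.3803

Chained into 1 loop(s):
  loop 1: 8 segments, perimeter = 10.1600
Total perimeter = 10.160

loops=1 perimeter=10.160


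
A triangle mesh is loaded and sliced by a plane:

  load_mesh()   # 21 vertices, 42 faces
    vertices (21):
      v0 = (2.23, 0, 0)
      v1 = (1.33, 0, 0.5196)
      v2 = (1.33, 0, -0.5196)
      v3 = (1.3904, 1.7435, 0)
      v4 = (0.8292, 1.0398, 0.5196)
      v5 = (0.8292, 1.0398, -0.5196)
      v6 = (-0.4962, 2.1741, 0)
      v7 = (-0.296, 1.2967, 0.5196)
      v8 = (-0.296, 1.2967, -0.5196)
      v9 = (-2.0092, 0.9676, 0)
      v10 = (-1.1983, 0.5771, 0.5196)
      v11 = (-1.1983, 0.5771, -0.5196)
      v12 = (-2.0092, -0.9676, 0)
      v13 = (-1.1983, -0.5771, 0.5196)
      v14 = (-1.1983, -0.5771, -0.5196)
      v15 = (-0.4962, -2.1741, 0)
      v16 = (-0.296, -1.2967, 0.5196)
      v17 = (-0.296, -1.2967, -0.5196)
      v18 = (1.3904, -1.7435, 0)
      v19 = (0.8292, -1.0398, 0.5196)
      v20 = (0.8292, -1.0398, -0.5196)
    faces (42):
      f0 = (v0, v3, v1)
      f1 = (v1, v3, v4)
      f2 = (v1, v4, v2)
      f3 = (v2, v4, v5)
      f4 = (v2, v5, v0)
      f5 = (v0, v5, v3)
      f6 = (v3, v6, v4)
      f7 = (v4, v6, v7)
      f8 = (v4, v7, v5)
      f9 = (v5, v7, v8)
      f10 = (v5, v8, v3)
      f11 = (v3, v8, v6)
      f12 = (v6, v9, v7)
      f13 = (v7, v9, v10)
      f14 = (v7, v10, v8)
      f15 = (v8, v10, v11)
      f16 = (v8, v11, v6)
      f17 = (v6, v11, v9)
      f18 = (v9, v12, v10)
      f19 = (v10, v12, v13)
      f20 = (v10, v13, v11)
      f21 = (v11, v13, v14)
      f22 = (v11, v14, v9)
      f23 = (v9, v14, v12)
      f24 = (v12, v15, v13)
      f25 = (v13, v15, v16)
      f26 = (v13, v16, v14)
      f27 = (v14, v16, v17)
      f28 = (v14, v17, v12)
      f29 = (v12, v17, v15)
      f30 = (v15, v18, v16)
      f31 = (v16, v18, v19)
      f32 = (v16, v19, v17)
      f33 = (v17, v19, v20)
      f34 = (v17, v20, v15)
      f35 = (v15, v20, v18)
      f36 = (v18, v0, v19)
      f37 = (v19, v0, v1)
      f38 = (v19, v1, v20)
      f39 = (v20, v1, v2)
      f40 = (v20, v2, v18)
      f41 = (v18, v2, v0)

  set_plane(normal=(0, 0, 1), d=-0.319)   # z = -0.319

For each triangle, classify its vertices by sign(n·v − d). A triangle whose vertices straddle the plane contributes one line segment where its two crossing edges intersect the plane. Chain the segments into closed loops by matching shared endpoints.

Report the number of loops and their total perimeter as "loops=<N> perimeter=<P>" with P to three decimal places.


Straddling triangles (28 of 42):
  (v1,v4,v2) [++-] → (1.23333, 0.200716, -0.319)–(1.33, 0, -0.319)  len=0.2228
  (v2,v4,v5) [-+-] → (1.23333, 0.200716, -0.319)–(0.8292, 1.0398, -0.319)  len=0.9313
  (v2,v5,v0) [--+] → (1.37, 0.638368, -0.319)–(1.67746, 0, -0.319)  len=0.7086
  (v0,v5,v3) [+-+] → (1.37, 0.638368, -0.319)–(1.04586, 1.31147, -0.319)  len=0.7471
  (v4,v7,v5) [++-] → (0.611999, 1.08939, -0.319)–(0.8292, 1.0398, -0.319)  len=0.2228
  (v5,v7,v8) [-+-] → (0.611999, 1.08939, -0.319)–(-0.296, 1.2967, -0.319)  len=0.9314
  (v5,v8,v3) [--+] → (0.355062, 1.46919, -0.319)–(1.04586, 1.31147, -0.319)  len=0.7086
  (v3,v8,v6) [+-+] → (0.355062, 1.46919, -0.319)–(-0.37329, 1.63543, -0.319)  len=0.7471
  (v7,v10,v8) [++-] → (-0.470174, 1.15779, -0.319)–(-0.296, 1.2967, -0.319)  len=0.2228
  (v8,v10,v11) [-+-] → (-0.470174, 1.15779, -0.319)–(-1.1983, 0.5771, -0.319)  len=0.9313
  (v8,v11,v6) [--+] → (-0.927243, 1.19365, -0.319)–(-0.37329, 1.63543, -0.319)  len=0.7085
  (v6,v11,v9) [+-+] → (-0.927243, 1.19365, -0.319)–(-1.51136, 0.727859, -0.319)  len=0.7471
  (v10,v13,v11) [++-] → (-1.1983, 0.354301, -0.319)–(-1.1983, 0.5771, -0.319)  len=0.2228
  (v11,v13,v14) [-+-] → (-1.1983, 0.354301, -0.319)–(-1.1983, -0.5771, -0.319)  len=0.9314
  (v11,v14,v9) [--+] → (-1.51136, 0.0192565, -0.319)–(-1.51136, 0.727859, -0.319)  len=0.7086
  (v9,v14,v12) [+-+] → (-1.51136, 0.0192565, -0.319)–(-1.51136, -0.727859, -0.319)  len=0.7471
  (v13,v16,v14) [++-] → (-1.02413, -0.716007, -0.319)–(-1.1983, -0.5771, -0.319)  len=0.2228
  (v14,v16,v17) [-+-] → (-1.02413, -0.716007, -0.319)–(-0.296, -1.2967, -0.319)  len=0.9313
  (v14,v17,v12) [--+] → (-0.957409, -1.16965, -0.319)–(-1.51136, -0.727859, -0.319)  len=0.7085
  (v12,v17,v15) [+-+] → (-0.957409, -1.16965, -0.319)–(-0.37329, -1.63543, -0.319)  len=0.7471
  (v16,v19,v17) [++-] → (-0.0787992, -1.24711, -0.319)–(-0.296, -1.2967, -0.319)  len=0.2228
  (v17,v19,v20) [-+-] → (-0.0787992, -1.24711, -0.319)–(0.8292, -1.0398, -0.319)  len=0.9314
  (v17,v20,v15) [--+] → (0.317508, -1.47771, -0.319)–(-0.37329, -1.63543, -0.319)  len=0.7086
  (v15,v20,v18) [+-+] → (0.317508, -1.47771, -0.319)–(1.04586, -1.31147, -0.319)  len=0.7471
  (v19,v1,v20) [++-] → (0.925871, -0.839084, -0.319)–(0.8292, -1.0398, -0.319)  len=0.2228
  (v20,v1,v2) [-+-] → (0.925871, -0.839084, -0.319)–(1.33, 0, -0.319)  len=0.9313
  (v20,v2,v18) [--+] → (1.35332, -0.673106, -0.319)–(1.04586, -1.31147, -0.319)  len=0.7086
  (v18,v2,v0) [+-+] → (1.35332, -0.673106, -0.319)–(1.67746, 0, -0.319)  len=0.7471

Chained into 2 loop(s):
  loop 1: 14 segments, perimeter = 8.0790
  loop 2: 14 segments, perimeter = 10.1896
Total perimeter = 18.269

loops=2 perimeter=18.269


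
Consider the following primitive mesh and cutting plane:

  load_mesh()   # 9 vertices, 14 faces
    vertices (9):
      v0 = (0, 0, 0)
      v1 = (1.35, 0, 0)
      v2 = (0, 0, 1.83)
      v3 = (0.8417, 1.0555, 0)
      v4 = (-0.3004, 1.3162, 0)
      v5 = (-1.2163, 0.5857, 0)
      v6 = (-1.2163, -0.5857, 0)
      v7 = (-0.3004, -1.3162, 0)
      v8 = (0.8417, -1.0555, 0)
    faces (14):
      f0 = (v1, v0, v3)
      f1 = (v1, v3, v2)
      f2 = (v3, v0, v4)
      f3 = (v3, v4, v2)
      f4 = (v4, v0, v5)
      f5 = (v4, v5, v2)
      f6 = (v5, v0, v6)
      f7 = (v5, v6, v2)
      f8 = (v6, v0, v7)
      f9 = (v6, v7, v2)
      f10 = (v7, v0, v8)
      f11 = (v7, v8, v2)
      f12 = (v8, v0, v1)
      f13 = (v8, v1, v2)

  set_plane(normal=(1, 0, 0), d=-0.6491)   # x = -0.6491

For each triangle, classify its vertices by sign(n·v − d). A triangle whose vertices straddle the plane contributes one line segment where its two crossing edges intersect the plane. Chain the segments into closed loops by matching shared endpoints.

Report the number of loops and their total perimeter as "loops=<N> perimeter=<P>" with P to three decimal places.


Straddling triangles (6 of 14):
  (v4,v0,v5) [++-] → (-0.6491, 0.312569, 0)–(-0.6491, 1.03809, 0)  len=0.7255
  (v4,v5,v2) [+-+] → (-0.6491, 1.03809, 0)–(-0.6491, 0.312569, 0.853388)  len=1.1201
  (v5,v0,v6) [-+-] → (-0.6491, 0.312569, 0)–(-0.6491, -0.312569, 0)  len=0.6251
  (v5,v6,v2) [--+] → (-0.6491, -0.312569, 0.853388)–(-0.6491, 0.312569, 0.853388)  len=0.6251
  (v6,v0,v7) [-++] → (-0.6491, -0.312569, 0)–(-0.6491, -1.03809, 0)  len=0.7255
  (v6,v7,v2) [-++] → (-0.6491, -1.03809, 0)–(-0.6491, -0.312569, 0.853388)  len=1.1201

Chained into 1 loop(s):
  loop 1: 6 segments, perimeter = 4.9415
Total perimeter = 4.942

loops=1 perimeter=4.942


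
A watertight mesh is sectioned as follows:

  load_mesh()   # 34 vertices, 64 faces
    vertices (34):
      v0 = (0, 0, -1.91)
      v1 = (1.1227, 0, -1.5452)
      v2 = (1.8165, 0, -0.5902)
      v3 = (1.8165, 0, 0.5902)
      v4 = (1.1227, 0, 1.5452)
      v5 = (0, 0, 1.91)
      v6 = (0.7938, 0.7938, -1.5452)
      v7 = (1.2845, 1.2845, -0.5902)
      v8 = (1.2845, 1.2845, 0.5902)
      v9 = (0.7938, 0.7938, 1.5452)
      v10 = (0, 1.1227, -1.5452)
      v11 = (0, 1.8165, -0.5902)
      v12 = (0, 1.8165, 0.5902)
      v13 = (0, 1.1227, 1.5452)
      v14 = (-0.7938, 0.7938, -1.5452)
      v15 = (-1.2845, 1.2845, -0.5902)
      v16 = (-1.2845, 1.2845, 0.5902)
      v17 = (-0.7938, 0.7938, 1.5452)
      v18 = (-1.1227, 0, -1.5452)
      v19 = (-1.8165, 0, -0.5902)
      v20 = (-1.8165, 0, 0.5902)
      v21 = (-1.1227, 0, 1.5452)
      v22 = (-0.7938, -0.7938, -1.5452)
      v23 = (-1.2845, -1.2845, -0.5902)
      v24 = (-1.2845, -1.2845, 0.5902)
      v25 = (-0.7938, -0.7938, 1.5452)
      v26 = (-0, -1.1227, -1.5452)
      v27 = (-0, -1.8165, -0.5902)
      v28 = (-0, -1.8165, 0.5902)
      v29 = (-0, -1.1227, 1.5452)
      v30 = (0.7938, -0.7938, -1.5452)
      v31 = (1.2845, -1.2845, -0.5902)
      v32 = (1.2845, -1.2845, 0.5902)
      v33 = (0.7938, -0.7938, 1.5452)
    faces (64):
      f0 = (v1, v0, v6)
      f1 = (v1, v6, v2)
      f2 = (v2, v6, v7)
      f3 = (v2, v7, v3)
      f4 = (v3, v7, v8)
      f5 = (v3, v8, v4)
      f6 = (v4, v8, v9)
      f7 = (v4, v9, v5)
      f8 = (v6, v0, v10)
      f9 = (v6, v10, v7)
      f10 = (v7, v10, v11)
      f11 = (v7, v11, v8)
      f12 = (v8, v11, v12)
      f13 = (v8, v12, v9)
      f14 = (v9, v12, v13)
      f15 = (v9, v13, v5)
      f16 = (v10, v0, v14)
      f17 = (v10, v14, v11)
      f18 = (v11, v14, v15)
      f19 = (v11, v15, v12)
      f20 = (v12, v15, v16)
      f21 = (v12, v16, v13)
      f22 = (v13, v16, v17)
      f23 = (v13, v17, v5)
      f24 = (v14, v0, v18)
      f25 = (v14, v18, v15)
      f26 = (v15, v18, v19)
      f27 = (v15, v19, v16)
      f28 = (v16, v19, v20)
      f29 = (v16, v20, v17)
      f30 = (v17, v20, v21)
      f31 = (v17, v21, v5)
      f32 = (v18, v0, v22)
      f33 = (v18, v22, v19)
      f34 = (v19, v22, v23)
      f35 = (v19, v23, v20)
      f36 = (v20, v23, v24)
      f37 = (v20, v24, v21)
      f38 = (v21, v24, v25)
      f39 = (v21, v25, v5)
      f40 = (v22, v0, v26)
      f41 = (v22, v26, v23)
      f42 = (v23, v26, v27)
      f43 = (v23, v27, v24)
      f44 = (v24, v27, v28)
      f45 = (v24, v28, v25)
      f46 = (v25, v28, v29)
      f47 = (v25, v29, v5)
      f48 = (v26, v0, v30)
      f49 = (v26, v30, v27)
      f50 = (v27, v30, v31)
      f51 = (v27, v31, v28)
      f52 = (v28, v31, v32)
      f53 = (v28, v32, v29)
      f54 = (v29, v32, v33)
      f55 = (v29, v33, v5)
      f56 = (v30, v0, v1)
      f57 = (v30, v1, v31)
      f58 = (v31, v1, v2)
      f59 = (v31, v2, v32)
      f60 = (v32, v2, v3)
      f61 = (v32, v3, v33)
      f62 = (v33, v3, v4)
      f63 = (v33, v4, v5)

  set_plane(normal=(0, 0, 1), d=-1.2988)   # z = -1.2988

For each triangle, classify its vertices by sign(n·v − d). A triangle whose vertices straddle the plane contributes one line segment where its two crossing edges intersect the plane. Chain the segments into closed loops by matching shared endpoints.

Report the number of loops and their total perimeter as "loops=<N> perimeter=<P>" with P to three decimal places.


loops=1 perimeter=7.970

Straddling triangles (16 of 64):
  (v1,v6,v2) [--+] → (1.05767, 0.588991, -1.2988)–(1.30171, 0, -1.2988)  len=0.6375
  (v2,v6,v7) [+-+] → (1.05767, 0.588991, -1.2988)–(0.920406, 0.920406, -1.2988)  len=0.3587
  (v6,v10,v7) [--+] → (0.331414, 1.16445, -1.2988)–(0.920406, 0.920406, -1.2988)  len=0.6375
  (v7,v10,v11) [+-+] → (0.331414, 1.16445, -1.2988)–(0, 1.30171, -1.2988)  len=0.3587
  (v10,v14,v11) [--+] → (-0.588991, 1.05767, -1.2988)–(0, 1.30171, -1.2988)  len=0.6375
  (v11,v14,v15) [+-+] → (-0.588991, 1.05767, -1.2988)–(-0.920406, 0.920406, -1.2988)  len=0.3587
  (v14,v18,v15) [--+] → (-1.16445, 0.331414, -1.2988)–(-0.920406, 0.920406, -1.2988)  len=0.6375
  (v15,v18,v19) [+-+] → (-1.16445, 0.331414, -1.2988)–(-1.30171, 0, -1.2988)  len=0.3587
  (v18,v22,v19) [--+] → (-1.05767, -0.588991, -1.2988)–(-1.30171, 0, -1.2988)  len=0.6375
  (v19,v22,v23) [+-+] → (-1.05767, -0.588991, -1.2988)–(-0.920406, -0.920406, -1.2988)  len=0.3587
  (v22,v26,v23) [--+] → (-0.331414, -1.16445, -1.2988)–(-0.920406, -0.920406, -1.2988)  len=0.6375
  (v23,v26,v27) [+-+] → (-0.331414, -1.16445, -1.2988)–(0, -1.30171, -1.2988)  len=0.3587
  (v26,v30,v27) [--+] → (0.588991, -1.05767, -1.2988)–(0, -1.30171, -1.2988)  len=0.6375
  (v27,v30,v31) [+-+] → (0.588991, -1.05767, -1.2988)–(0.920406, -0.920406, -1.2988)  len=0.3587
  (v30,v1,v31) [--+] → (1.16445, -0.331414, -1.2988)–(0.920406, -0.920406, -1.2988)  len=0.6375
  (v31,v1,v2) [+-+] → (1.16445, -0.331414, -1.2988)–(1.30171, 0, -1.2988)  len=0.3587

Chained into 1 loop(s):
  loop 1: 16 segments, perimeter = 7.9701
Total perimeter = 7.970
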